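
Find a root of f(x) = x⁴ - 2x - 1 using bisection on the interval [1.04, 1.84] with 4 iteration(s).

f(x) = x⁴ - 2x - 1
Initial interval: [1.04, 1.84]

Iteration 1:
  c_1 = (1.040000 + 1.840000)/2 = 1.440000
  f(c_1) = f(1.440000) = 0.419817
  f(a) × f(c) < 0, new interval: [1.040000, 1.440000]
Iteration 2:
  c_2 = (1.040000 + 1.440000)/2 = 1.240000
  f(c_2) = f(1.240000) = -1.115786
  f(a) × f(c) ≥ 0, new interval: [1.240000, 1.440000]
Iteration 3:
  c_3 = (1.240000 + 1.440000)/2 = 1.340000
  f(c_3) = f(1.340000) = -0.455821
  f(a) × f(c) ≥ 0, new interval: [1.340000, 1.440000]
Iteration 4:
  c_4 = (1.340000 + 1.440000)/2 = 1.390000
  f(c_4) = f(1.390000) = -0.046990
  f(a) × f(c) ≥ 0, new interval: [1.390000, 1.440000]

After 4 iteration(s), the approximation is c_4 = 1.390000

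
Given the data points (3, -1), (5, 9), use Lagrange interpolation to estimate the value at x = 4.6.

Lagrange interpolation formula:
P(x) = Σ yᵢ × Lᵢ(x)
where Lᵢ(x) = Π_{j≠i} (x - xⱼ)/(xᵢ - xⱼ)

L_0(4.6) = (4.6 - 5)/(3 - 5) = 0.200000
L_1(4.6) = (4.6 - 3)/(5 - 3) = 0.800000

P(4.6) = (-1)×L_0(4.6) + 9×L_1(4.6)
P(4.6) = 7.000000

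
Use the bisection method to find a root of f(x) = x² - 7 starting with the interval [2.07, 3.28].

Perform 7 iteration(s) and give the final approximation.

f(x) = x² - 7
Initial interval: [2.07, 3.28]

Iteration 1:
  c_1 = (2.070000 + 3.280000)/2 = 2.675000
  f(c_1) = f(2.675000) = 0.155625
  f(a) × f(c) < 0, new interval: [2.070000, 2.675000]
Iteration 2:
  c_2 = (2.070000 + 2.675000)/2 = 2.372500
  f(c_2) = f(2.372500) = -1.371244
  f(a) × f(c) ≥ 0, new interval: [2.372500, 2.675000]
Iteration 3:
  c_3 = (2.372500 + 2.675000)/2 = 2.523750
  f(c_3) = f(2.523750) = -0.630686
  f(a) × f(c) ≥ 0, new interval: [2.523750, 2.675000]
Iteration 4:
  c_4 = (2.523750 + 2.675000)/2 = 2.599375
  f(c_4) = f(2.599375) = -0.243250
  f(a) × f(c) ≥ 0, new interval: [2.599375, 2.675000]
Iteration 5:
  c_5 = (2.599375 + 2.675000)/2 = 2.637187
  f(c_5) = f(2.637187) = -0.045242
  f(a) × f(c) ≥ 0, new interval: [2.637187, 2.675000]
Iteration 6:
  c_6 = (2.637187 + 2.675000)/2 = 2.656094
  f(c_6) = f(2.656094) = 0.054834
  f(a) × f(c) < 0, new interval: [2.637187, 2.656094]
Iteration 7:
  c_7 = (2.637187 + 2.656094)/2 = 2.646641
  f(c_7) = f(2.646641) = 0.004707
  f(a) × f(c) < 0, new interval: [2.637187, 2.646641]

After 7 iteration(s), the approximation is c_7 = 2.646641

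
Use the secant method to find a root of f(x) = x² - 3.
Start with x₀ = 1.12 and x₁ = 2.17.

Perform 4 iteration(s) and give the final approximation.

f(x) = x² - 3
x₀ = 1.12, x₁ = 2.17

Secant formula: x_{n+1} = x_n - f(x_n)(x_n - x_{n-1})/(f(x_n) - f(x_{n-1}))

Iteration 1:
  f(1.120000) = -1.745600
  f(2.170000) = 1.708900
  x_2 = 2.170000 - 1.708900×(2.170000 - 1.120000)/(1.708900 - (-1.745600))
       = 1.650578
Iteration 2:
  f(2.170000) = 1.708900
  f(1.650578) = -0.275594
  x_3 = 1.650578 - (-0.275594)×(1.650578 - 2.170000)/(-0.275594 - 1.708900)
       = 1.722712
Iteration 3:
  f(1.650578) = -0.275594
  f(1.722712) = -0.032265
  x_4 = 1.722712 - (-0.032265)×(1.722712 - 1.650578)/(-0.032265 - (-0.275594))
       = 1.732276
Iteration 4:
  f(1.722712) = -0.032265
  f(1.732276) = 0.000781
  x_5 = 1.732276 - 0.000781×(1.732276 - 1.722712)/(0.000781 - (-0.032265))
       = 1.732050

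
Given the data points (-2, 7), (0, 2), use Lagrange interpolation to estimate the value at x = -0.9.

Lagrange interpolation formula:
P(x) = Σ yᵢ × Lᵢ(x)
where Lᵢ(x) = Π_{j≠i} (x - xⱼ)/(xᵢ - xⱼ)

L_0(-0.9) = (-0.9 - 0)/(-2 - 0) = 0.450000
L_1(-0.9) = (-0.9 - (-2))/(0 - (-2)) = 0.550000

P(-0.9) = 7×L_0(-0.9) + 2×L_1(-0.9)
P(-0.9) = 4.250000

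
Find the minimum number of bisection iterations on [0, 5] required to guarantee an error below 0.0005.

We need (b-a)/2^n ≤ 0.0005
(5 - 0)/2^n ≤ 0.0005
5/2^n ≤ 0.0005
2^n ≥ 10000
n ≥ log₂(10000) = 13.29
n ≥ 14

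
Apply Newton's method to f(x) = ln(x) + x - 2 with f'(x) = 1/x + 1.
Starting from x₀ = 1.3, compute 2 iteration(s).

f(x) = ln(x) + x - 2
f'(x) = 1/x + 1
x₀ = 1.3

Newton-Raphson formula: x_{n+1} = x_n - f(x_n)/f'(x_n)

Iteration 1:
  f(1.300000) = -0.437636
  f'(1.300000) = 1.769231
  x_1 = 1.300000 - (-0.437636)/1.769231 = 1.547359
Iteration 2:
  f(1.547359) = -0.016091
  f'(1.547359) = 1.646262
  x_2 = 1.547359 - (-0.016091)/1.646262 = 1.557134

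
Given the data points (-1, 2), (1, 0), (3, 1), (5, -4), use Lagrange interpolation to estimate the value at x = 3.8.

Lagrange interpolation formula:
P(x) = Σ yᵢ × Lᵢ(x)
where Lᵢ(x) = Π_{j≠i} (x - xⱼ)/(xᵢ - xⱼ)

L_0(3.8) = (3.8 - 1)/(-1 - 1) × (3.8 - 3)/(-1 - 3) × (3.8 - 5)/(-1 - 5) = 0.056000
L_1(3.8) = (3.8 - (-1))/(1 - (-1)) × (3.8 - 3)/(1 - 3) × (3.8 - 5)/(1 - 5) = -0.288000
L_2(3.8) = (3.8 - (-1))/(3 - (-1)) × (3.8 - 1)/(3 - 1) × (3.8 - 5)/(3 - 5) = 1.008000
L_3(3.8) = (3.8 - (-1))/(5 - (-1)) × (3.8 - 1)/(5 - 1) × (3.8 - 3)/(5 - 3) = 0.224000

P(3.8) = 2×L_0(3.8) + 0×L_1(3.8) + 1×L_2(3.8) + (-4)×L_3(3.8)
P(3.8) = 0.224000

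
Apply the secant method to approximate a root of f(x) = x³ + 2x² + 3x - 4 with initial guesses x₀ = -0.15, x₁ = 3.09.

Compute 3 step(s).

f(x) = x³ + 2x² + 3x - 4
x₀ = -0.15, x₁ = 3.09

Secant formula: x_{n+1} = x_n - f(x_n)(x_n - x_{n-1})/(f(x_n) - f(x_{n-1}))

Iteration 1:
  f(-0.150000) = -4.408375
  f(3.090000) = 53.869829
  x_2 = 3.090000 - 53.869829×(3.090000 - (-0.150000))/(53.869829 - (-4.408375))
       = 0.095085
Iteration 2:
  f(3.090000) = 53.869829
  f(0.095085) = -3.695802
  x_3 = 0.095085 - (-3.695802)×(0.095085 - 3.090000)/(-3.695802 - 53.869829)
       = 0.287363
Iteration 3:
  f(0.095085) = -3.695802
  f(0.287363) = -2.949024
  x_4 = 0.287363 - (-2.949024)×(0.287363 - 0.095085)/(-2.949024 - (-3.695802))
       = 1.046670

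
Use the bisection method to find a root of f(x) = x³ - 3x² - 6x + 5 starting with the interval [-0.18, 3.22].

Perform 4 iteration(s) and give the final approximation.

f(x) = x³ - 3x² - 6x + 5
Initial interval: [-0.18, 3.22]

Iteration 1:
  c_1 = (-0.180000 + 3.220000)/2 = 1.520000
  f(c_1) = f(1.520000) = -7.539392
  f(a) × f(c) < 0, new interval: [-0.180000, 1.520000]
Iteration 2:
  c_2 = (-0.180000 + 1.520000)/2 = 0.670000
  f(c_2) = f(0.670000) = -0.065937
  f(a) × f(c) < 0, new interval: [-0.180000, 0.670000]
Iteration 3:
  c_3 = (-0.180000 + 0.670000)/2 = 0.245000
  f(c_3) = f(0.245000) = 3.364631
  f(a) × f(c) ≥ 0, new interval: [0.245000, 0.670000]
Iteration 4:
  c_4 = (0.245000 + 0.670000)/2 = 0.457500
  f(c_4) = f(0.457500) = 1.722839
  f(a) × f(c) ≥ 0, new interval: [0.457500, 0.670000]

After 4 iteration(s), the approximation is c_4 = 0.457500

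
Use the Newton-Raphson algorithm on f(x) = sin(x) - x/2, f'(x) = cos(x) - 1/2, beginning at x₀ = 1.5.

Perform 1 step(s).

f(x) = sin(x) - x/2
f'(x) = cos(x) - 1/2
x₀ = 1.5

Newton-Raphson formula: x_{n+1} = x_n - f(x_n)/f'(x_n)

Iteration 1:
  f(1.500000) = 0.247495
  f'(1.500000) = -0.429263
  x_1 = 1.500000 - 0.247495/(-0.429263) = 2.076558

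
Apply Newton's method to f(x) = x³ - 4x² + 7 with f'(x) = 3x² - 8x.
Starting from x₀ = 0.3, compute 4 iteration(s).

f(x) = x³ - 4x² + 7
f'(x) = 3x² - 8x
x₀ = 0.3

Newton-Raphson formula: x_{n+1} = x_n - f(x_n)/f'(x_n)

Iteration 1:
  f(0.300000) = 6.667000
  f'(0.300000) = -2.130000
  x_1 = 0.300000 - 6.667000/(-2.130000) = 3.430047
Iteration 2:
  f(3.430047) = 0.294376
  f'(3.430047) = 7.855291
  x_2 = 3.430047 - 0.294376/7.855291 = 3.392572
Iteration 3:
  f(3.392572) = 0.008781
  f'(3.392572) = 7.388060
  x_3 = 3.392572 - 0.008781/7.388060 = 3.391384
Iteration 4:
  f(3.391384) = 0.000009
  f'(3.391384) = 7.373379
  x_4 = 3.391384 - 0.000009/7.373379 = 3.391382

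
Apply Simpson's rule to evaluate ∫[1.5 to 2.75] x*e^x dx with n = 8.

f(x) = x*e^x
a = 1.5, b = 2.75, n = 8
h = (b - a)/n = 0.156250

Simpson's rule: (h/3)[f(x₀) + 4f(x₁) + 2f(x₂) + ... + f(xₙ)]

x_0 = 1.5000, f(x_0) = 6.722534, coefficient = 1
x_1 = 1.6562, f(x_1) = 8.678130, coefficient = 4
x_2 = 1.8125, f(x_2) = 11.102909, coefficient = 2
x_3 = 1.9688, f(x_3) = 14.099634, coefficient = 4
x_4 = 2.1250, f(x_4) = 17.792407, coefficient = 2
x_5 = 2.2812, f(x_5) = 22.330948, coefficient = 4
x_6 = 2.4375, f(x_6) = 27.895710, coefficient = 2
x_7 = 2.5938, f(x_7) = 34.703991, coefficient = 4
x_8 = 2.7500, f(x_8) = 43.017238, coefficient = 1

I ≈ (0.156250/3) × 482.572636 = 25.133991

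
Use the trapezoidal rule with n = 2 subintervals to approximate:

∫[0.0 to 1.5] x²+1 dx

f(x) = x²+1
a = 0.0, b = 1.5, n = 2
h = (b - a)/n = 0.750000

Trapezoidal rule: (h/2)[f(x₀) + 2f(x₁) + 2f(x₂) + ... + f(xₙ)]

x_0 = 0.0000, f(x_0) = 1.000000, coefficient = 1
x_1 = 0.7500, f(x_1) = 1.562500, coefficient = 2
x_2 = 1.5000, f(x_2) = 3.250000, coefficient = 1

I ≈ (0.750000/2) × 7.375000 = 2.765625
Exact value: 2.625000
Error: 0.140625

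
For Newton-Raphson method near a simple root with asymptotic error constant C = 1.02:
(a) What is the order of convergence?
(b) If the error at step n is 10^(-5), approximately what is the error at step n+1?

(a) Newton-Raphson has quadratic (order 2) convergence near simple roots.
    This means |e_{n+1}| ≈ C|e_n|².

(b) With |e_n| = 10^(-5) and C = 1.02:
    |e_{n+1}| ≈ 1.02 × (10^(-5))² = 1.02 × 10^(-10)

(a) 2 (quadratic); (b) |e_{n+1}| ≈ 1.020e-10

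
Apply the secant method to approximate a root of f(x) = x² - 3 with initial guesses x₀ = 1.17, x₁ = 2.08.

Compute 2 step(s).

f(x) = x² - 3
x₀ = 1.17, x₁ = 2.08

Secant formula: x_{n+1} = x_n - f(x_n)(x_n - x_{n-1})/(f(x_n) - f(x_{n-1}))

Iteration 1:
  f(1.170000) = -1.631100
  f(2.080000) = 1.326400
  x_2 = 2.080000 - 1.326400×(2.080000 - 1.170000)/(1.326400 - (-1.631100))
       = 1.671877
Iteration 2:
  f(2.080000) = 1.326400
  f(1.671877) = -0.204828
  x_3 = 1.671877 - (-0.204828)×(1.671877 - 2.080000)/(-0.204828 - 1.326400)
       = 1.726470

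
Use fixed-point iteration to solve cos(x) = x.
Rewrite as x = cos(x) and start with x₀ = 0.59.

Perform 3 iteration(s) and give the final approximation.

Equation: cos(x) = x
Fixed-point form: x = cos(x)
x₀ = 0.59

x_1 = g(0.590000) = 0.830941
x_2 = g(0.830941) = 0.674181
x_3 = g(0.674181) = 0.781218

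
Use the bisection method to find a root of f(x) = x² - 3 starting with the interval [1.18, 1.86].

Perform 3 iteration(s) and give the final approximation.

f(x) = x² - 3
Initial interval: [1.18, 1.86]

Iteration 1:
  c_1 = (1.180000 + 1.860000)/2 = 1.520000
  f(c_1) = f(1.520000) = -0.689600
  f(a) × f(c) ≥ 0, new interval: [1.520000, 1.860000]
Iteration 2:
  c_2 = (1.520000 + 1.860000)/2 = 1.690000
  f(c_2) = f(1.690000) = -0.143900
  f(a) × f(c) ≥ 0, new interval: [1.690000, 1.860000]
Iteration 3:
  c_3 = (1.690000 + 1.860000)/2 = 1.775000
  f(c_3) = f(1.775000) = 0.150625
  f(a) × f(c) < 0, new interval: [1.690000, 1.775000]

After 3 iteration(s), the approximation is c_3 = 1.775000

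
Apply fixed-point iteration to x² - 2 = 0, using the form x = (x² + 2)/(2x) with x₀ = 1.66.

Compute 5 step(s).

Equation: x² - 2 = 0
Fixed-point form: x = (x² + 2)/(2x)
x₀ = 1.66

x_1 = g(1.660000) = 1.432410
x_2 = g(1.432410) = 1.414329
x_3 = g(1.414329) = 1.414214
x_4 = g(1.414214) = 1.414214
x_5 = g(1.414214) = 1.414214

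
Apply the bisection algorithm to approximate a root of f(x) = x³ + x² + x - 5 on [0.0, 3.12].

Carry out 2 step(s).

f(x) = x³ + x² + x - 5
Initial interval: [0.0, 3.12]

Iteration 1:
  c_1 = (0.000000 + 3.120000)/2 = 1.560000
  f(c_1) = f(1.560000) = 2.790016
  f(a) × f(c) < 0, new interval: [0.000000, 1.560000]
Iteration 2:
  c_2 = (0.000000 + 1.560000)/2 = 0.780000
  f(c_2) = f(0.780000) = -3.137048
  f(a) × f(c) ≥ 0, new interval: [0.780000, 1.560000]

After 2 iteration(s), the approximation is c_2 = 0.780000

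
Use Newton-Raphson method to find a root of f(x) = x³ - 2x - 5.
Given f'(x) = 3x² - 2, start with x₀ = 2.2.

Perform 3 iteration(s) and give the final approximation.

f(x) = x³ - 2x - 5
f'(x) = 3x² - 2
x₀ = 2.2

Newton-Raphson formula: x_{n+1} = x_n - f(x_n)/f'(x_n)

Iteration 1:
  f(2.200000) = 1.248000
  f'(2.200000) = 12.520000
  x_1 = 2.200000 - 1.248000/12.520000 = 2.100319
Iteration 2:
  f(2.100319) = 0.064589
  f'(2.100319) = 11.234026
  x_2 = 2.100319 - 0.064589/11.234026 = 2.094570
Iteration 3:
  f(2.094570) = 0.000208
  f'(2.094570) = 11.161672
  x_3 = 2.094570 - 0.000208/11.161672 = 2.094551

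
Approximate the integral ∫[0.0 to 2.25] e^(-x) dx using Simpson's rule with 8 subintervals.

f(x) = e^(-x)
a = 0.0, b = 2.25, n = 8
h = (b - a)/n = 0.281250

Simpson's rule: (h/3)[f(x₀) + 4f(x₁) + 2f(x₂) + ... + f(xₙ)]

x_0 = 0.0000, f(x_0) = 1.000000, coefficient = 1
x_1 = 0.2812, f(x_1) = 0.754840, coefficient = 4
x_2 = 0.5625, f(x_2) = 0.569783, coefficient = 2
x_3 = 0.8438, f(x_3) = 0.430095, coefficient = 4
x_4 = 1.1250, f(x_4) = 0.324652, coefficient = 2
x_5 = 1.4062, f(x_5) = 0.245061, coefficient = 4
x_6 = 1.6875, f(x_6) = 0.184981, coefficient = 2
x_7 = 1.9688, f(x_7) = 0.139631, coefficient = 4
x_8 = 2.2500, f(x_8) = 0.105399, coefficient = 1

I ≈ (0.281250/3) × 9.542737 = 0.894632
Exact value: 0.894601
Error: 0.000031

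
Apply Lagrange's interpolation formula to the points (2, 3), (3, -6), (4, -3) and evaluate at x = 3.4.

Lagrange interpolation formula:
P(x) = Σ yᵢ × Lᵢ(x)
where Lᵢ(x) = Π_{j≠i} (x - xⱼ)/(xᵢ - xⱼ)

L_0(3.4) = (3.4 - 3)/(2 - 3) × (3.4 - 4)/(2 - 4) = -0.120000
L_1(3.4) = (3.4 - 2)/(3 - 2) × (3.4 - 4)/(3 - 4) = 0.840000
L_2(3.4) = (3.4 - 2)/(4 - 2) × (3.4 - 3)/(4 - 3) = 0.280000

P(3.4) = 3×L_0(3.4) + (-6)×L_1(3.4) + (-3)×L_2(3.4)
P(3.4) = -6.240000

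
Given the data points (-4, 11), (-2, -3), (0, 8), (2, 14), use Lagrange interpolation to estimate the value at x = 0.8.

Lagrange interpolation formula:
P(x) = Σ yᵢ × Lᵢ(x)
where Lᵢ(x) = Π_{j≠i} (x - xⱼ)/(xᵢ - xⱼ)

L_0(0.8) = (0.8 - (-2))/(-4 - (-2)) × (0.8 - 0)/(-4 - 0) × (0.8 - 2)/(-4 - 2) = 0.056000
L_1(0.8) = (0.8 - (-4))/(-2 - (-4)) × (0.8 - 0)/(-2 - 0) × (0.8 - 2)/(-2 - 2) = -0.288000
L_2(0.8) = (0.8 - (-4))/(0 - (-4)) × (0.8 - (-2))/(0 - (-2)) × (0.8 - 2)/(0 - 2) = 1.008000
L_3(0.8) = (0.8 - (-4))/(2 - (-4)) × (0.8 - (-2))/(2 - (-2)) × (0.8 - 0)/(2 - 0) = 0.224000

P(0.8) = 11×L_0(0.8) + (-3)×L_1(0.8) + 8×L_2(0.8) + 14×L_3(0.8)
P(0.8) = 12.680000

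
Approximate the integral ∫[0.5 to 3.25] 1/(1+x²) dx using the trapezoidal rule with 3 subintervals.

f(x) = 1/(1+x²)
a = 0.5, b = 3.25, n = 3
h = (b - a)/n = 0.916667

Trapezoidal rule: (h/2)[f(x₀) + 2f(x₁) + 2f(x₂) + ... + f(xₙ)]

x_0 = 0.5000, f(x_0) = 0.800000, coefficient = 1
x_1 = 1.4167, f(x_1) = 0.332564, coefficient = 2
x_2 = 2.3333, f(x_2) = 0.155172, coefficient = 2
x_3 = 3.2500, f(x_3) = 0.086486, coefficient = 1

I ≈ (0.916667/2) × 1.861958 = 0.853398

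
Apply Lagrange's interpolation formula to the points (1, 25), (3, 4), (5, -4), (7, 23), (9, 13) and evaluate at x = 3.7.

Lagrange interpolation formula:
P(x) = Σ yᵢ × Lᵢ(x)
where Lᵢ(x) = Π_{j≠i} (x - xⱼ)/(xᵢ - xⱼ)

L_0(3.7) = (3.7 - 3)/(1 - 3) × (3.7 - 5)/(1 - 5) × (3.7 - 7)/(1 - 7) × (3.7 - 9)/(1 - 9) = -0.041448
L_1(3.7) = (3.7 - 1)/(3 - 1) × (3.7 - 5)/(3 - 5) × (3.7 - 7)/(3 - 7) × (3.7 - 9)/(3 - 9) = 0.639478
L_2(3.7) = (3.7 - 1)/(5 - 1) × (3.7 - 3)/(5 - 3) × (3.7 - 7)/(5 - 7) × (3.7 - 9)/(5 - 9) = 0.516502
L_3(3.7) = (3.7 - 1)/(7 - 1) × (3.7 - 3)/(7 - 3) × (3.7 - 5)/(7 - 5) × (3.7 - 9)/(7 - 9) = -0.135647
L_4(3.7) = (3.7 - 1)/(9 - 1) × (3.7 - 3)/(9 - 3) × (3.7 - 5)/(9 - 5) × (3.7 - 7)/(9 - 7) = 0.021115

P(3.7) = 25×L_0(3.7) + 4×L_1(3.7) + (-4)×L_2(3.7) + 23×L_3(3.7) + 13×L_4(3.7)
P(3.7) = -3.389670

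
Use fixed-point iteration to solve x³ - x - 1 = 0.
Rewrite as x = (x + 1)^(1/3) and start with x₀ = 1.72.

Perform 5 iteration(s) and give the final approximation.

Equation: x³ - x - 1 = 0
Fixed-point form: x = (x + 1)^(1/3)
x₀ = 1.72

x_1 = g(1.720000) = 1.395906
x_2 = g(1.395906) = 1.338104
x_3 = g(1.338104) = 1.327256
x_4 = g(1.327256) = 1.325200
x_5 = g(1.325200) = 1.324809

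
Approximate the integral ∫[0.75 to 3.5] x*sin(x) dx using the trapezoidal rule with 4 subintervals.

f(x) = x*sin(x)
a = 0.75, b = 3.5, n = 4
h = (b - a)/n = 0.687500

Trapezoidal rule: (h/2)[f(x₀) + 2f(x₁) + 2f(x₂) + ... + f(xₙ)]

x_0 = 0.7500, f(x_0) = 0.511229, coefficient = 1
x_1 = 1.4375, f(x_1) = 1.424748, coefficient = 2
x_2 = 2.1250, f(x_2) = 1.806930, coefficient = 2
x_3 = 2.8125, f(x_3) = 0.908956, coefficient = 2
x_4 = 3.5000, f(x_4) = -1.227741, coefficient = 1

I ≈ (0.687500/2) × 7.564756 = 2.600385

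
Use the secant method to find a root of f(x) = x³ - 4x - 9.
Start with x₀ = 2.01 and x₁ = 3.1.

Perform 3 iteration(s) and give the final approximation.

f(x) = x³ - 4x - 9
x₀ = 2.01, x₁ = 3.1

Secant formula: x_{n+1} = x_n - f(x_n)(x_n - x_{n-1})/(f(x_n) - f(x_{n-1}))

Iteration 1:
  f(2.010000) = -8.919399
  f(3.100000) = 8.391000
  x_2 = 3.100000 - 8.391000×(3.100000 - 2.010000)/(8.391000 - (-8.919399))
       = 2.571636
Iteration 2:
  f(3.100000) = 8.391000
  f(2.571636) = -2.279512
  x_3 = 2.571636 - (-2.279512)×(2.571636 - 3.100000)/(-2.279512 - 8.391000)
       = 2.684509
Iteration 3:
  f(2.571636) = -2.279512
  f(2.684509) = -0.391884
  x_4 = 2.684509 - (-0.391884)×(2.684509 - 2.571636)/(-0.391884 - (-2.279512))
       = 2.707942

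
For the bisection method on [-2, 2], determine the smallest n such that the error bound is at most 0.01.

We need (b-a)/2^n ≤ 0.01
(2 - (-2))/2^n ≤ 0.01
4/2^n ≤ 0.01
2^n ≥ 400
n ≥ log₂(400) = 8.64
n ≥ 9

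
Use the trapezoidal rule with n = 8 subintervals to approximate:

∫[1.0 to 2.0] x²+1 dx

f(x) = x²+1
a = 1.0, b = 2.0, n = 8
h = (b - a)/n = 0.125000

Trapezoidal rule: (h/2)[f(x₀) + 2f(x₁) + 2f(x₂) + ... + f(xₙ)]

x_0 = 1.0000, f(x_0) = 2.000000, coefficient = 1
x_1 = 1.1250, f(x_1) = 2.265625, coefficient = 2
x_2 = 1.2500, f(x_2) = 2.562500, coefficient = 2
x_3 = 1.3750, f(x_3) = 2.890625, coefficient = 2
x_4 = 1.5000, f(x_4) = 3.250000, coefficient = 2
x_5 = 1.6250, f(x_5) = 3.640625, coefficient = 2
x_6 = 1.7500, f(x_6) = 4.062500, coefficient = 2
x_7 = 1.8750, f(x_7) = 4.515625, coefficient = 2
x_8 = 2.0000, f(x_8) = 5.000000, coefficient = 1

I ≈ (0.125000/2) × 53.375000 = 3.335938
Exact value: 3.333333
Error: 0.002604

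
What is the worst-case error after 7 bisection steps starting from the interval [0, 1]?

Bisection error bound: |error| ≤ (b-a)/2^n
|error| ≤ (1 - 0)/2^7 = 1/2^7
|error| ≤ 0.0078125000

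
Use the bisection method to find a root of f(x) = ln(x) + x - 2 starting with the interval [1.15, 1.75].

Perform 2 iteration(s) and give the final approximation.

f(x) = ln(x) + x - 2
Initial interval: [1.15, 1.75]

Iteration 1:
  c_1 = (1.150000 + 1.750000)/2 = 1.450000
  f(c_1) = f(1.450000) = -0.178436
  f(a) × f(c) ≥ 0, new interval: [1.450000, 1.750000]
Iteration 2:
  c_2 = (1.450000 + 1.750000)/2 = 1.600000
  f(c_2) = f(1.600000) = 0.070004
  f(a) × f(c) < 0, new interval: [1.450000, 1.600000]

After 2 iteration(s), the approximation is c_2 = 1.600000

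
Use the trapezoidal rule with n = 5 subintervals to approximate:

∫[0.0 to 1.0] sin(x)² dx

f(x) = sin(x)²
a = 0.0, b = 1.0, n = 5
h = (b - a)/n = 0.200000

Trapezoidal rule: (h/2)[f(x₀) + 2f(x₁) + 2f(x₂) + ... + f(xₙ)]

x_0 = 0.0000, f(x_0) = 0.000000, coefficient = 1
x_1 = 0.2000, f(x_1) = 0.039470, coefficient = 2
x_2 = 0.4000, f(x_2) = 0.151647, coefficient = 2
x_3 = 0.6000, f(x_3) = 0.318821, coefficient = 2
x_4 = 0.8000, f(x_4) = 0.514600, coefficient = 2
x_5 = 1.0000, f(x_5) = 0.708073, coefficient = 1

I ≈ (0.200000/2) × 2.757147 = 0.275715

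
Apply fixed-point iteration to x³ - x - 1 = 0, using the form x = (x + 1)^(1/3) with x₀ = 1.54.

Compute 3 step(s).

Equation: x³ - x - 1 = 0
Fixed-point form: x = (x + 1)^(1/3)
x₀ = 1.54

x_1 = g(1.540000) = 1.364409
x_2 = g(1.364409) = 1.332215
x_3 = g(1.332215) = 1.326140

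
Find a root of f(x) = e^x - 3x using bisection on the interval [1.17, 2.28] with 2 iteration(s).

f(x) = e^x - 3x
Initial interval: [1.17, 2.28]

Iteration 1:
  c_1 = (1.170000 + 2.280000)/2 = 1.725000
  f(c_1) = f(1.725000) = 0.437521
  f(a) × f(c) < 0, new interval: [1.170000, 1.725000]
Iteration 2:
  c_2 = (1.170000 + 1.725000)/2 = 1.447500
  f(c_2) = f(1.447500) = -0.090030
  f(a) × f(c) ≥ 0, new interval: [1.447500, 1.725000]

After 2 iteration(s), the approximation is c_2 = 1.447500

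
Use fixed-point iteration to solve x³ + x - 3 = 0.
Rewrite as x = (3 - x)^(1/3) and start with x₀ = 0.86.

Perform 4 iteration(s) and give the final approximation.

Equation: x³ + x - 3 = 0
Fixed-point form: x = (3 - x)^(1/3)
x₀ = 0.86

x_1 = g(0.860000) = 1.288659
x_2 = g(1.288659) = 1.196131
x_3 = g(1.196131) = 1.217311
x_4 = g(1.217311) = 1.212528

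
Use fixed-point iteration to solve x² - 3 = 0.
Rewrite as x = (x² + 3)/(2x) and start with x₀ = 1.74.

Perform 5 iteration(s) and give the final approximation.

Equation: x² - 3 = 0
Fixed-point form: x = (x² + 3)/(2x)
x₀ = 1.74

x_1 = g(1.740000) = 1.732069
x_2 = g(1.732069) = 1.732051
x_3 = g(1.732051) = 1.732051
x_4 = g(1.732051) = 1.732051
x_5 = g(1.732051) = 1.732051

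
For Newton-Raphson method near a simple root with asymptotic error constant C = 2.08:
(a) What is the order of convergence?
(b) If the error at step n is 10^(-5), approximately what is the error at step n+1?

(a) Newton-Raphson has quadratic (order 2) convergence near simple roots.
    This means |e_{n+1}| ≈ C|e_n|².

(b) With |e_n| = 10^(-5) and C = 2.08:
    |e_{n+1}| ≈ 2.08 × (10^(-5))² = 2.08 × 10^(-10)

(a) 2 (quadratic); (b) |e_{n+1}| ≈ 2.080e-10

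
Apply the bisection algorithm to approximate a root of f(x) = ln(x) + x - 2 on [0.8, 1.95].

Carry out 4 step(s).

f(x) = ln(x) + x - 2
Initial interval: [0.8, 1.95]

Iteration 1:
  c_1 = (0.800000 + 1.950000)/2 = 1.375000
  f(c_1) = f(1.375000) = -0.306546
  f(a) × f(c) ≥ 0, new interval: [1.375000, 1.950000]
Iteration 2:
  c_2 = (1.375000 + 1.950000)/2 = 1.662500
  f(c_2) = f(1.662500) = 0.170822
  f(a) × f(c) < 0, new interval: [1.375000, 1.662500]
Iteration 3:
  c_3 = (1.375000 + 1.662500)/2 = 1.518750
  f(c_3) = f(1.518750) = -0.063362
  f(a) × f(c) ≥ 0, new interval: [1.518750, 1.662500]
Iteration 4:
  c_4 = (1.518750 + 1.662500)/2 = 1.590625
  f(c_4) = f(1.590625) = 0.054752
  f(a) × f(c) < 0, new interval: [1.518750, 1.590625]

After 4 iteration(s), the approximation is c_4 = 1.590625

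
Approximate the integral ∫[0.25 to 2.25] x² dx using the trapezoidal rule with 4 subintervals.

f(x) = x²
a = 0.25, b = 2.25, n = 4
h = (b - a)/n = 0.500000

Trapezoidal rule: (h/2)[f(x₀) + 2f(x₁) + 2f(x₂) + ... + f(xₙ)]

x_0 = 0.2500, f(x_0) = 0.062500, coefficient = 1
x_1 = 0.7500, f(x_1) = 0.562500, coefficient = 2
x_2 = 1.2500, f(x_2) = 1.562500, coefficient = 2
x_3 = 1.7500, f(x_3) = 3.062500, coefficient = 2
x_4 = 2.2500, f(x_4) = 5.062500, coefficient = 1

I ≈ (0.500000/2) × 15.500000 = 3.875000
Exact value: 3.791667
Error: 0.083333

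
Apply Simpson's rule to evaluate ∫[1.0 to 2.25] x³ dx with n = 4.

f(x) = x³
a = 1.0, b = 2.25, n = 4
h = (b - a)/n = 0.312500

Simpson's rule: (h/3)[f(x₀) + 4f(x₁) + 2f(x₂) + ... + f(xₙ)]

x_0 = 1.0000, f(x_0) = 1.000000, coefficient = 1
x_1 = 1.3125, f(x_1) = 2.260986, coefficient = 4
x_2 = 1.6250, f(x_2) = 4.291016, coefficient = 2
x_3 = 1.9375, f(x_3) = 7.273193, coefficient = 4
x_4 = 2.2500, f(x_4) = 11.390625, coefficient = 1

I ≈ (0.312500/3) × 59.109375 = 6.157227
Exact value: 6.157227
Error: 0.000000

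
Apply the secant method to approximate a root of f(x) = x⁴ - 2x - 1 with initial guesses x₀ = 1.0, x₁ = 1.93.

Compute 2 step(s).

f(x) = x⁴ - 2x - 1
x₀ = 1.0, x₁ = 1.93

Secant formula: x_{n+1} = x_n - f(x_n)(x_n - x_{n-1})/(f(x_n) - f(x_{n-1}))

Iteration 1:
  f(1.000000) = -2.000000
  f(1.930000) = 9.014880
  x_2 = 1.930000 - 9.014880×(1.930000 - 1.000000)/(9.014880 - (-2.000000))
       = 1.168862
Iteration 2:
  f(1.930000) = 9.014880
  f(1.168862) = -1.471115
  x_3 = 1.168862 - (-1.471115)×(1.168862 - 1.930000)/(-1.471115 - 9.014880)
       = 1.275645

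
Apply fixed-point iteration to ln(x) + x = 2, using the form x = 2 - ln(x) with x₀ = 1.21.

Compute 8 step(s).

Equation: ln(x) + x = 2
Fixed-point form: x = 2 - ln(x)
x₀ = 1.21

x_1 = g(1.210000) = 1.809380
x_2 = g(1.809380) = 1.407016
x_3 = g(1.407016) = 1.658529
x_4 = g(1.658529) = 1.494069
x_5 = g(1.494069) = 1.598497
x_6 = g(1.598497) = 1.530936
x_7 = g(1.530936) = 1.574120
x_8 = g(1.574120) = 1.546303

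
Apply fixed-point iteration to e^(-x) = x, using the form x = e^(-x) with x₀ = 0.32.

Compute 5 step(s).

Equation: e^(-x) = x
Fixed-point form: x = e^(-x)
x₀ = 0.32

x_1 = g(0.320000) = 0.726149
x_2 = g(0.726149) = 0.483768
x_3 = g(0.483768) = 0.616456
x_4 = g(0.616456) = 0.539854
x_5 = g(0.539854) = 0.582833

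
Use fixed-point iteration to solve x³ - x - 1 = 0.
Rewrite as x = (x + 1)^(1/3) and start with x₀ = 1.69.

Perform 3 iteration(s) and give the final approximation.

Equation: x³ - x - 1 = 0
Fixed-point form: x = (x + 1)^(1/3)
x₀ = 1.69

x_1 = g(1.690000) = 1.390755
x_2 = g(1.390755) = 1.337145
x_3 = g(1.337145) = 1.327074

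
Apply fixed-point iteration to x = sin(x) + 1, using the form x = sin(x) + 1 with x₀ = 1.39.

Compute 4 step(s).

Equation: x = sin(x) + 1
Fixed-point form: x = sin(x) + 1
x₀ = 1.39

x_1 = g(1.390000) = 1.983701
x_2 = g(1.983701) = 1.915959
x_3 = g(1.915959) = 1.941020
x_4 = g(1.941020) = 1.932246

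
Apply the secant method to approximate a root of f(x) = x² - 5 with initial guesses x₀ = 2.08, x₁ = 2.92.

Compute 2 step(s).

f(x) = x² - 5
x₀ = 2.08, x₁ = 2.92

Secant formula: x_{n+1} = x_n - f(x_n)(x_n - x_{n-1})/(f(x_n) - f(x_{n-1}))

Iteration 1:
  f(2.080000) = -0.673600
  f(2.920000) = 3.526400
  x_2 = 2.920000 - 3.526400×(2.920000 - 2.080000)/(3.526400 - (-0.673600))
       = 2.214720
Iteration 2:
  f(2.920000) = 3.526400
  f(2.214720) = -0.095015
  x_3 = 2.214720 - (-0.095015)×(2.214720 - 2.920000)/(-0.095015 - 3.526400)
       = 2.233224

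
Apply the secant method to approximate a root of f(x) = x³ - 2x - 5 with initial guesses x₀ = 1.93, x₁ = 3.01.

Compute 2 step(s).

f(x) = x³ - 2x - 5
x₀ = 1.93, x₁ = 3.01

Secant formula: x_{n+1} = x_n - f(x_n)(x_n - x_{n-1})/(f(x_n) - f(x_{n-1}))

Iteration 1:
  f(1.930000) = -1.670943
  f(3.010000) = 16.250901
  x_2 = 3.010000 - 16.250901×(3.010000 - 1.930000)/(16.250901 - (-1.670943))
       = 2.030694
Iteration 2:
  f(3.010000) = 16.250901
  f(2.030694) = -0.687381
  x_3 = 2.030694 - (-0.687381)×(2.030694 - 3.010000)/(-0.687381 - 16.250901)
       = 2.070435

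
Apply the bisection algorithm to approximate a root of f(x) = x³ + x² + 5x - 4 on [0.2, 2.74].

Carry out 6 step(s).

f(x) = x³ + x² + 5x - 4
Initial interval: [0.2, 2.74]

Iteration 1:
  c_1 = (0.200000 + 2.740000)/2 = 1.470000
  f(c_1) = f(1.470000) = 8.687423
  f(a) × f(c) < 0, new interval: [0.200000, 1.470000]
Iteration 2:
  c_2 = (0.200000 + 1.470000)/2 = 0.835000
  f(c_2) = f(0.835000) = 1.454408
  f(a) × f(c) < 0, new interval: [0.200000, 0.835000]
Iteration 3:
  c_3 = (0.200000 + 0.835000)/2 = 0.517500
  f(c_3) = f(0.517500) = -1.006104
  f(a) × f(c) ≥ 0, new interval: [0.517500, 0.835000]
Iteration 4:
  c_4 = (0.517500 + 0.835000)/2 = 0.676250
  f(c_4) = f(0.676250) = 0.147823
  f(a) × f(c) < 0, new interval: [0.517500, 0.676250]
Iteration 5:
  c_5 = (0.517500 + 0.676250)/2 = 0.596875
  f(c_5) = f(0.596875) = -0.446723
  f(a) × f(c) ≥ 0, new interval: [0.596875, 0.676250]
Iteration 6:
  c_6 = (0.596875 + 0.676250)/2 = 0.636563
  f(c_6) = f(0.636563) = -0.154033
  f(a) × f(c) ≥ 0, new interval: [0.636563, 0.676250]

After 6 iteration(s), the approximation is c_6 = 0.636563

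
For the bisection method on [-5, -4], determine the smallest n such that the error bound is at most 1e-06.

We need (b-a)/2^n ≤ 1e-06
(-4 - (-5))/2^n ≤ 1e-06
1/2^n ≤ 1e-06
2^n ≥ 1000000
n ≥ log₂(1000000) = 19.93
n ≥ 20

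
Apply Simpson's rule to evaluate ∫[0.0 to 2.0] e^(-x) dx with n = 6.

f(x) = e^(-x)
a = 0.0, b = 2.0, n = 6
h = (b - a)/n = 0.333333

Simpson's rule: (h/3)[f(x₀) + 4f(x₁) + 2f(x₂) + ... + f(xₙ)]

x_0 = 0.0000, f(x_0) = 1.000000, coefficient = 1
x_1 = 0.3333, f(x_1) = 0.716531, coefficient = 4
x_2 = 0.6667, f(x_2) = 0.513417, coefficient = 2
x_3 = 1.0000, f(x_3) = 0.367879, coefficient = 4
x_4 = 1.3333, f(x_4) = 0.263597, coefficient = 2
x_5 = 1.6667, f(x_5) = 0.188876, coefficient = 4
x_6 = 2.0000, f(x_6) = 0.135335, coefficient = 1

I ≈ (0.333333/3) × 7.782509 = 0.864723
Exact value: 0.864665
Error: 0.000059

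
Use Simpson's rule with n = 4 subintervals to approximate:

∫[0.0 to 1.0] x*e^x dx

f(x) = x*e^x
a = 0.0, b = 1.0, n = 4
h = (b - a)/n = 0.250000

Simpson's rule: (h/3)[f(x₀) + 4f(x₁) + 2f(x₂) + ... + f(xₙ)]

x_0 = 0.0000, f(x_0) = 0.000000, coefficient = 1
x_1 = 0.2500, f(x_1) = 0.321006, coefficient = 4
x_2 = 0.5000, f(x_2) = 0.824361, coefficient = 2
x_3 = 0.7500, f(x_3) = 1.587750, coefficient = 4
x_4 = 1.0000, f(x_4) = 2.718282, coefficient = 1

I ≈ (0.250000/3) × 12.002029 = 1.000169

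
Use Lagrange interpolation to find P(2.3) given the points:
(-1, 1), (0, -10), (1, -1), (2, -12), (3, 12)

Lagrange interpolation formula:
P(x) = Σ yᵢ × Lᵢ(x)
where Lᵢ(x) = Π_{j≠i} (x - xⱼ)/(xᵢ - xⱼ)

L_0(2.3) = (2.3 - 0)/(-1 - 0) × (2.3 - 1)/(-1 - 1) × (2.3 - 2)/(-1 - 2) × (2.3 - 3)/(-1 - 3) = -0.026162
L_1(2.3) = (2.3 - (-1))/(0 - (-1)) × (2.3 - 1)/(0 - 1) × (2.3 - 2)/(0 - 2) × (2.3 - 3)/(0 - 3) = 0.150150
L_2(2.3) = (2.3 - (-1))/(1 - (-1)) × (2.3 - 0)/(1 - 0) × (2.3 - 2)/(1 - 2) × (2.3 - 3)/(1 - 3) = -0.398475
L_3(2.3) = (2.3 - (-1))/(2 - (-1)) × (2.3 - 0)/(2 - 0) × (2.3 - 1)/(2 - 1) × (2.3 - 3)/(2 - 3) = 1.151150
L_4(2.3) = (2.3 - (-1))/(3 - (-1)) × (2.3 - 0)/(3 - 0) × (2.3 - 1)/(3 - 1) × (2.3 - 2)/(3 - 2) = 0.123337

P(2.3) = 1×L_0(2.3) + (-10)×L_1(2.3) + (-1)×L_2(2.3) + (-12)×L_3(2.3) + 12×L_4(2.3)
P(2.3) = -13.462937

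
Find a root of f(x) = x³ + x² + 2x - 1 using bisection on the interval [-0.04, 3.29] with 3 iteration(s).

f(x) = x³ + x² + 2x - 1
Initial interval: [-0.04, 3.29]

Iteration 1:
  c_1 = (-0.040000 + 3.290000)/2 = 1.625000
  f(c_1) = f(1.625000) = 9.181641
  f(a) × f(c) < 0, new interval: [-0.040000, 1.625000]
Iteration 2:
  c_2 = (-0.040000 + 1.625000)/2 = 0.792500
  f(c_2) = f(0.792500) = 1.710791
  f(a) × f(c) < 0, new interval: [-0.040000, 0.792500]
Iteration 3:
  c_3 = (-0.040000 + 0.792500)/2 = 0.376250
  f(c_3) = f(0.376250) = -0.052672
  f(a) × f(c) ≥ 0, new interval: [0.376250, 0.792500]

After 3 iteration(s), the approximation is c_3 = 0.376250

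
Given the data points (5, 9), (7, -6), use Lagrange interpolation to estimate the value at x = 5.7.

Lagrange interpolation formula:
P(x) = Σ yᵢ × Lᵢ(x)
where Lᵢ(x) = Π_{j≠i} (x - xⱼ)/(xᵢ - xⱼ)

L_0(5.7) = (5.7 - 7)/(5 - 7) = 0.650000
L_1(5.7) = (5.7 - 5)/(7 - 5) = 0.350000

P(5.7) = 9×L_0(5.7) + (-6)×L_1(5.7)
P(5.7) = 3.750000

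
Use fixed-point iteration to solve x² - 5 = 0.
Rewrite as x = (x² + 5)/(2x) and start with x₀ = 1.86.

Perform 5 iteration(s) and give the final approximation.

Equation: x² - 5 = 0
Fixed-point form: x = (x² + 5)/(2x)
x₀ = 1.86

x_1 = g(1.860000) = 2.274086
x_2 = g(2.274086) = 2.236386
x_3 = g(2.236386) = 2.236068
x_4 = g(2.236068) = 2.236068
x_5 = g(2.236068) = 2.236068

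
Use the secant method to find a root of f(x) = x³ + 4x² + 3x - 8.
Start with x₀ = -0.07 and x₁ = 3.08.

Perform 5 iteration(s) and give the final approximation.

f(x) = x³ + 4x² + 3x - 8
x₀ = -0.07, x₁ = 3.08

Secant formula: x_{n+1} = x_n - f(x_n)(x_n - x_{n-1})/(f(x_n) - f(x_{n-1}))

Iteration 1:
  f(-0.070000) = -8.190743
  f(3.080000) = 68.403712
  x_2 = 3.080000 - 68.403712×(3.080000 - (-0.070000))/(68.403712 - (-8.190743))
       = 0.266850
Iteration 2:
  f(3.080000) = 68.403712
  f(0.266850) = -6.895612
  x_3 = 0.266850 - (-6.895612)×(0.266850 - 3.080000)/(-6.895612 - 68.403712)
       = 0.524467
Iteration 3:
  f(0.266850) = -6.895612
  f(0.524467) = -5.182073
  x_4 = 0.524467 - (-5.182073)×(0.524467 - 0.266850)/(-5.182073 - (-6.895612))
       = 1.303551
Iteration 4:
  f(0.524467) = -5.182073
  f(1.303551) = 4.922683
  x_5 = 1.303551 - 4.922683×(1.303551 - 0.524467)/(4.922683 - (-5.182073))
       = 0.924009
Iteration 5:
  f(1.303551) = 4.922683
  f(0.924009) = -1.023897
  x_6 = 0.924009 - (-1.023897)×(0.924009 - 1.303551)/(-1.023897 - 4.922683)
       = 0.989359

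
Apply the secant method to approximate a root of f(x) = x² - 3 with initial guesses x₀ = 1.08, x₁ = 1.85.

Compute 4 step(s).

f(x) = x² - 3
x₀ = 1.08, x₁ = 1.85

Secant formula: x_{n+1} = x_n - f(x_n)(x_n - x_{n-1})/(f(x_n) - f(x_{n-1}))

Iteration 1:
  f(1.080000) = -1.833600
  f(1.850000) = 0.422500
  x_2 = 1.850000 - 0.422500×(1.850000 - 1.080000)/(0.422500 - (-1.833600))
       = 1.705802
Iteration 2:
  f(1.850000) = 0.422500
  f(1.705802) = -0.090239
  x_3 = 1.705802 - (-0.090239)×(1.705802 - 1.850000)/(-0.090239 - 0.422500)
       = 1.731180
Iteration 3:
  f(1.705802) = -0.090239
  f(1.731180) = -0.003015
  x_4 = 1.731180 - (-0.003015)×(1.731180 - 1.705802)/(-0.003015 - (-0.090239))
       = 1.732057
Iteration 4:
  f(1.731180) = -0.003015
  f(1.732057) = 0.000023
  x_5 = 1.732057 - 0.000023×(1.732057 - 1.731180)/(0.000023 - (-0.003015))
       = 1.732051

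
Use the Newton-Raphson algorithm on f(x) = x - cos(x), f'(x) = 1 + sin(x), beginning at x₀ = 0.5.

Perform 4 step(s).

f(x) = x - cos(x)
f'(x) = 1 + sin(x)
x₀ = 0.5

Newton-Raphson formula: x_{n+1} = x_n - f(x_n)/f'(x_n)

Iteration 1:
  f(0.500000) = -0.377583
  f'(0.500000) = 1.479426
  x_1 = 0.500000 - (-0.377583)/1.479426 = 0.755222
Iteration 2:
  f(0.755222) = 0.027103
  f'(0.755222) = 1.685451
  x_2 = 0.755222 - 0.027103/1.685451 = 0.739142
Iteration 3:
  f(0.739142) = 0.000095
  f'(0.739142) = 1.673654
  x_3 = 0.739142 - 0.000095/1.673654 = 0.739085
Iteration 4:
  f(0.739085) = 0.000000
  f'(0.739085) = 1.673612
  x_4 = 0.739085 - 0.000000/1.673612 = 0.739085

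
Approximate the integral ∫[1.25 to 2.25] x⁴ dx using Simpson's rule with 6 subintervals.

f(x) = x⁴
a = 1.25, b = 2.25, n = 6
h = (b - a)/n = 0.166667

Simpson's rule: (h/3)[f(x₀) + 4f(x₁) + 2f(x₂) + ... + f(xₙ)]

x_0 = 1.2500, f(x_0) = 2.441406, coefficient = 1
x_1 = 1.4167, f(x_1) = 4.027826, coefficient = 4
x_2 = 1.5833, f(x_2) = 6.284770, coefficient = 2
x_3 = 1.7500, f(x_3) = 9.378906, coefficient = 4
x_4 = 1.9167, f(x_4) = 13.495419, coefficient = 2
x_5 = 2.0833, f(x_5) = 18.838011, coefficient = 4
x_6 = 2.2500, f(x_6) = 25.628906, coefficient = 1

I ≈ (0.166667/3) × 196.609664 = 10.922759
Exact value: 10.922656
Error: 0.000103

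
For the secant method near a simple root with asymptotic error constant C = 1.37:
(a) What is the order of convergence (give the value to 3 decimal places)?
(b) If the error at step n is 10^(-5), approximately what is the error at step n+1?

(a) Secant method has superlinear convergence with order φ = (1+√5)/2 ≈ 1.618.
    This means |e_{n+1}| ≈ C|e_n|^1.618.

(b) With |e_n| = 10^(-5) and C = 1.37:
    |e_{n+1}| ≈ 1.37 × (10^(-5))^1.618 = 1.37 × 10^(-8.09)

(a) ≈ 1.618 (golden ratio); (b) |e_{n+1}| ≈ 1.113e-08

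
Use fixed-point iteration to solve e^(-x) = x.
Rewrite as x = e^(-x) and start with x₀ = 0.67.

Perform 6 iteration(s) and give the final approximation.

Equation: e^(-x) = x
Fixed-point form: x = e^(-x)
x₀ = 0.67

x_1 = g(0.670000) = 0.511709
x_2 = g(0.511709) = 0.599470
x_3 = g(0.599470) = 0.549102
x_4 = g(0.549102) = 0.577468
x_5 = g(0.577468) = 0.561318
x_6 = g(0.561318) = 0.570457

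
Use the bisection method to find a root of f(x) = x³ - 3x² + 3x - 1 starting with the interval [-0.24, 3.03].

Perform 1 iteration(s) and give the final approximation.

f(x) = x³ - 3x² + 3x - 1
Initial interval: [-0.24, 3.03]

Iteration 1:
  c_1 = (-0.240000 + 3.030000)/2 = 1.395000
  f(c_1) = f(1.395000) = 0.061630
  f(a) × f(c) < 0, new interval: [-0.240000, 1.395000]

After 1 iteration(s), the approximation is c_1 = 1.395000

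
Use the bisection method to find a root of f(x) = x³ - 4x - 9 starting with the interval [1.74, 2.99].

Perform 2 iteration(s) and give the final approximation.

f(x) = x³ - 4x - 9
Initial interval: [1.74, 2.99]

Iteration 1:
  c_1 = (1.740000 + 2.990000)/2 = 2.365000
  f(c_1) = f(2.365000) = -5.232023
  f(a) × f(c) ≥ 0, new interval: [2.365000, 2.990000]
Iteration 2:
  c_2 = (2.365000 + 2.990000)/2 = 2.677500
  f(c_2) = f(2.677500) = -0.514986
  f(a) × f(c) ≥ 0, new interval: [2.677500, 2.990000]

After 2 iteration(s), the approximation is c_2 = 2.677500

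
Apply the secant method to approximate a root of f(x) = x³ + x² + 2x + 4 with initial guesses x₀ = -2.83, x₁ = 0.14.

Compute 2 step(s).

f(x) = x³ + x² + 2x + 4
x₀ = -2.83, x₁ = 0.14

Secant formula: x_{n+1} = x_n - f(x_n)(x_n - x_{n-1})/(f(x_n) - f(x_{n-1}))

Iteration 1:
  f(-2.830000) = -16.316287
  f(0.140000) = 4.302344
  x_2 = 0.140000 - 4.302344×(0.140000 - (-2.830000))/(4.302344 - (-16.316287))
       = -0.479729
Iteration 2:
  f(0.140000) = 4.302344
  f(-0.479729) = 3.160277
  x_3 = -0.479729 - 3.160277×(-0.479729 - 0.140000)/(3.160277 - 4.302344)
       = -2.194616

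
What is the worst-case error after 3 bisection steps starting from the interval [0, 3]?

Bisection error bound: |error| ≤ (b-a)/2^n
|error| ≤ (3 - 0)/2^3 = 3/2^3
|error| ≤ 0.3750000000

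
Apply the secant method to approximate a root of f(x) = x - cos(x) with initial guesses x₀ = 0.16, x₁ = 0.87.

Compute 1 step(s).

f(x) = x - cos(x)
x₀ = 0.16, x₁ = 0.87

Secant formula: x_{n+1} = x_n - f(x_n)(x_n - x_{n-1})/(f(x_n) - f(x_{n-1}))

Iteration 1:
  f(0.160000) = -0.827227
  f(0.870000) = 0.225173
  x_2 = 0.870000 - 0.225173×(0.870000 - 0.160000)/(0.225173 - (-0.827227))
       = 0.718087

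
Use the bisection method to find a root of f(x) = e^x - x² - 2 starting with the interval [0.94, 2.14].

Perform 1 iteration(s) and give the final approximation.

f(x) = e^x - x² - 2
Initial interval: [0.94, 2.14]

Iteration 1:
  c_1 = (0.940000 + 2.140000)/2 = 1.540000
  f(c_1) = f(1.540000) = 0.292990
  f(a) × f(c) < 0, new interval: [0.940000, 1.540000]

After 1 iteration(s), the approximation is c_1 = 1.540000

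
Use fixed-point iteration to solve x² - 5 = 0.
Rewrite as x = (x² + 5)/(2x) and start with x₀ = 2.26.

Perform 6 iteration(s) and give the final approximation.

Equation: x² - 5 = 0
Fixed-point form: x = (x² + 5)/(2x)
x₀ = 2.26

x_1 = g(2.260000) = 2.236195
x_2 = g(2.236195) = 2.236068
x_3 = g(2.236068) = 2.236068
x_4 = g(2.236068) = 2.236068
x_5 = g(2.236068) = 2.236068
x_6 = g(2.236068) = 2.236068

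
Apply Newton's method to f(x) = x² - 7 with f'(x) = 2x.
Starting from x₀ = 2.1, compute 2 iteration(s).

f(x) = x² - 7
f'(x) = 2x
x₀ = 2.1

Newton-Raphson formula: x_{n+1} = x_n - f(x_n)/f'(x_n)

Iteration 1:
  f(2.100000) = -2.590000
  f'(2.100000) = 4.200000
  x_1 = 2.100000 - (-2.590000)/4.200000 = 2.716667
Iteration 2:
  f(2.716667) = 0.380278
  f'(2.716667) = 5.433333
  x_2 = 2.716667 - 0.380278/5.433333 = 2.646677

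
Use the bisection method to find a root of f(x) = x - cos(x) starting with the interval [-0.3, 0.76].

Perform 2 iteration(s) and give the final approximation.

f(x) = x - cos(x)
Initial interval: [-0.3, 0.76]

Iteration 1:
  c_1 = (-0.300000 + 0.760000)/2 = 0.230000
  f(c_1) = f(0.230000) = -0.743666
  f(a) × f(c) ≥ 0, new interval: [0.230000, 0.760000]
Iteration 2:
  c_2 = (0.230000 + 0.760000)/2 = 0.495000
  f(c_2) = f(0.495000) = -0.384969
  f(a) × f(c) ≥ 0, new interval: [0.495000, 0.760000]

After 2 iteration(s), the approximation is c_2 = 0.495000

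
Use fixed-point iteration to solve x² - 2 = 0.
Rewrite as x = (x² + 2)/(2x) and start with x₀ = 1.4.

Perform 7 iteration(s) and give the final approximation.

Equation: x² - 2 = 0
Fixed-point form: x = (x² + 2)/(2x)
x₀ = 1.4

x_1 = g(1.400000) = 1.414286
x_2 = g(1.414286) = 1.414214
x_3 = g(1.414214) = 1.414214
x_4 = g(1.414214) = 1.414214
x_5 = g(1.414214) = 1.414214
x_6 = g(1.414214) = 1.414214
x_7 = g(1.414214) = 1.414214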